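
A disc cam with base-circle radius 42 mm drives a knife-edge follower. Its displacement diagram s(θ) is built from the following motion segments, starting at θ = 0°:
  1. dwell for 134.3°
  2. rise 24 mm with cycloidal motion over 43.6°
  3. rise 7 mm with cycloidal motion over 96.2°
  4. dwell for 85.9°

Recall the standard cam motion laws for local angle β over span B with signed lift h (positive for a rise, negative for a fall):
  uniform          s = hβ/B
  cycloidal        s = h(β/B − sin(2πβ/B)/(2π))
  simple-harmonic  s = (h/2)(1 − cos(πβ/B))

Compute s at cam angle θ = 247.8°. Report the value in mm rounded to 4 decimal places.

seg 1 [0°–134.3°] dwell: s stays 0.0000
seg 2 [134.3°–177.9°] cycloidal, h=24: full span → s += 24 → s = 24.0000
seg 3 [177.9°–274.1°] cycloidal, h=7: θ=247.8° here. β=69.9, B=96.2. 7·(0.7266 − sin(2π·0.7266)/(2π)) = 6.1884 → s = 30.1884

30.1884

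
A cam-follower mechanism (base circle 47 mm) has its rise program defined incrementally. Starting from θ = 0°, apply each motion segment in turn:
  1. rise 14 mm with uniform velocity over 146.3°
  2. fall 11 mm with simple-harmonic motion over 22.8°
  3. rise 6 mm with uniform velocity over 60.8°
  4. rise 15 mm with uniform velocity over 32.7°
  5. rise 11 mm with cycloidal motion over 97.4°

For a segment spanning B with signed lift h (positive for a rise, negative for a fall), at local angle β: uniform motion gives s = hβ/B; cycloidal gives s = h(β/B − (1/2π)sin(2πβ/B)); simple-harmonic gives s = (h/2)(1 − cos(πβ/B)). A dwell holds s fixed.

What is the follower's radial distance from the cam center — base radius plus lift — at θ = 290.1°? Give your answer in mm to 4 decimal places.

seg 1 [0°–146.3°] uniform, h=14: full span → s += 14 → s = 14.0000
seg 2 [146.3°–169.1°] simple-harmonic, h=-11: full span → s += -11 → s = 3.0000
seg 3 [169.1°–229.9°] uniform, h=6: full span → s += 6 → s = 9.0000
seg 4 [229.9°–262.6°] uniform, h=15: full span → s += 15 → s = 24.0000
seg 5 [262.6°–360°] cycloidal, h=11: θ=290.1° here. β=27.5, B=97.4. 11·(0.2823 − sin(2π·0.2823)/(2π)) = 1.3911 → s = 25.3911
radial distance = base radius + s = 47 + 25.3911 = 72.3911

72.3911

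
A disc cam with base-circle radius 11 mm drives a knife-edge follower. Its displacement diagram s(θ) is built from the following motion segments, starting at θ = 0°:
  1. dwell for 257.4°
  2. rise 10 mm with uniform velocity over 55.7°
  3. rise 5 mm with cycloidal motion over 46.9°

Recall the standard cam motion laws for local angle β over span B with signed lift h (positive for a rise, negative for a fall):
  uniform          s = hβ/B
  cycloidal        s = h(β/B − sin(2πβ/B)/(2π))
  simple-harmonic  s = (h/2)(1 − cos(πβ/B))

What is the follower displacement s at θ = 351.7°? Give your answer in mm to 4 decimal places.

seg 1 [0°–257.4°] dwell: s stays 0.0000
seg 2 [257.4°–313.1°] uniform, h=10: full span → s += 10 → s = 10.0000
seg 3 [313.1°–360°] cycloidal, h=5: θ=351.7° here. β=38.6, B=46.9. 5·(0.8230 − sin(2π·0.8230)/(2π)) = 4.8286 → s = 14.8286

14.8286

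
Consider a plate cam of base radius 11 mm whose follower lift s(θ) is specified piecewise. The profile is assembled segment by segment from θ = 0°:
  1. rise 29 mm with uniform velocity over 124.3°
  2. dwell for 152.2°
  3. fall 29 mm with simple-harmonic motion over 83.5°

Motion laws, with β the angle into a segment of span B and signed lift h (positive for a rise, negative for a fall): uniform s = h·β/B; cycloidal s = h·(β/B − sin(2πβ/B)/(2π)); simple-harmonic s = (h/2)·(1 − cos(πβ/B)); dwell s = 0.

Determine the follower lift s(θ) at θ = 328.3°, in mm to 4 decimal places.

seg 1 [0°–124.3°] uniform, h=29: full span → s += 29 → s = 29.0000
seg 2 [124.3°–276.5°] dwell: s stays 29.0000
seg 3 [276.5°–360°] simple-harmonic, h=-29: θ=328.3° here. β=51.8, B=83.5. -29/2·(1 − cos(π·0.6204)) = -19.8530 → s = 9.1470

9.1470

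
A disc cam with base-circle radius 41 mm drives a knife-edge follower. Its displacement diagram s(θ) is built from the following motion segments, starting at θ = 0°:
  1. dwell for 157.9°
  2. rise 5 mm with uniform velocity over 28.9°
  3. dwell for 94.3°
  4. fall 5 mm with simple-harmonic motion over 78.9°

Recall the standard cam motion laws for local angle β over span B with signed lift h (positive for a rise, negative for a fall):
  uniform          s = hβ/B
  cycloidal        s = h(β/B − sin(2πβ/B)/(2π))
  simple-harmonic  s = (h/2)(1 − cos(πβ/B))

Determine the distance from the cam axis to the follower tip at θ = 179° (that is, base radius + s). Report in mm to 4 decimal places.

seg 1 [0°–157.9°] dwell: s stays 0.0000
seg 2 [157.9°–186.8°] uniform, h=5: θ=179° here. β=21.1, B=28.9. 5·21.1/28.9 = 3.6505 → s = 3.6505
radial distance = base radius + s = 41 + 3.6505 = 44.6505

44.6505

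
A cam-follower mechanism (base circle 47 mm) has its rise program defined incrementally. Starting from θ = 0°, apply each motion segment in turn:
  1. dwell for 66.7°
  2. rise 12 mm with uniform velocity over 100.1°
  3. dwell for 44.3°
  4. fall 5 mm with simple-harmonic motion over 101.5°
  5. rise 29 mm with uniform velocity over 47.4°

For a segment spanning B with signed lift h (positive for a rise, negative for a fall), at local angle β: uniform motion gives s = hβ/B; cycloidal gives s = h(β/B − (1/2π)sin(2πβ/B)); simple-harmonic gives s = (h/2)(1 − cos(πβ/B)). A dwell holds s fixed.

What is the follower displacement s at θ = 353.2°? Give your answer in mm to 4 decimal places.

seg 1 [0°–66.7°] dwell: s stays 0.0000
seg 2 [66.7°–166.8°] uniform, h=12: full span → s += 12 → s = 12.0000
seg 3 [166.8°–211.1°] dwell: s stays 12.0000
seg 4 [211.1°–312.6°] simple-harmonic, h=-5: full span → s += -5 → s = 7.0000
seg 5 [312.6°–360°] uniform, h=29: θ=353.2° here. β=40.6, B=47.4. 29·40.6/47.4 = 24.8397 → s = 31.8397

31.8397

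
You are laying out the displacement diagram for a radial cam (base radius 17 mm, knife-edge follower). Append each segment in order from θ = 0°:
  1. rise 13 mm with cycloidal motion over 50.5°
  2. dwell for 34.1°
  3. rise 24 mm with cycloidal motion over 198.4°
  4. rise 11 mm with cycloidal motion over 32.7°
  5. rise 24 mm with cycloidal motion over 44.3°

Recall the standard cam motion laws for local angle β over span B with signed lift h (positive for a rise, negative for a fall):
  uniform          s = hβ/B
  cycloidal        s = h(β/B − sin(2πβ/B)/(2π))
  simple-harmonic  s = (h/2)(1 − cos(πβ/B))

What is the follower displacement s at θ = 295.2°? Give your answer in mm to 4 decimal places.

seg 1 [0°–50.5°] cycloidal, h=13: full span → s += 13 → s = 13.0000
seg 2 [50.5°–84.6°] dwell: s stays 13.0000
seg 3 [84.6°–283°] cycloidal, h=24: full span → s += 24 → s = 37.0000
seg 4 [283°–315.7°] cycloidal, h=11: θ=295.2° here. β=12.2, B=32.7. 11·(0.3731 − sin(2π·0.3731)/(2π)) = 2.8513 → s = 39.8513

39.8513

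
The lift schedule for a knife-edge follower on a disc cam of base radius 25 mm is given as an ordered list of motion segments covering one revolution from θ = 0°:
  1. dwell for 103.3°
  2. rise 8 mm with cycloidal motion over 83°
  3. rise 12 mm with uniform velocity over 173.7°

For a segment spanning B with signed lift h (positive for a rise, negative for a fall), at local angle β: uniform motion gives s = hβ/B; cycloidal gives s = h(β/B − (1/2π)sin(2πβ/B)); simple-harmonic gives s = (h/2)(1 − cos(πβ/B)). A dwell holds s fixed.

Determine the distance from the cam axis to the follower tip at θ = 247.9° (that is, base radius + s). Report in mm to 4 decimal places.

seg 1 [0°–103.3°] dwell: s stays 0.0000
seg 2 [103.3°–186.3°] cycloidal, h=8: full span → s += 8 → s = 8.0000
seg 3 [186.3°–360°] uniform, h=12: θ=247.9° here. β=61.6, B=173.7. 12·61.6/173.7 = 4.2556 → s = 12.2556
radial distance = base radius + s = 25 + 12.2556 = 37.2556

37.2556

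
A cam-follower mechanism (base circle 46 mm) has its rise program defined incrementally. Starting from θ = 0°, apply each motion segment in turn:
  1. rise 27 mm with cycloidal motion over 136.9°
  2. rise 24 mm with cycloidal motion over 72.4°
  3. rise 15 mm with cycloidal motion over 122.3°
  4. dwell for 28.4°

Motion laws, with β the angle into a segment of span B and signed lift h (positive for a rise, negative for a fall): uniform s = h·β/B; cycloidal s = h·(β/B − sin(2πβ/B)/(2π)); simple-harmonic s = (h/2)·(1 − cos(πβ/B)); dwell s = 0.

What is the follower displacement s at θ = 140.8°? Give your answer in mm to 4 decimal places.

seg 1 [0°–136.9°] cycloidal, h=27: full span → s += 27 → s = 27.0000
seg 2 [136.9°–209.3°] cycloidal, h=24: θ=140.8° here. β=3.9, B=72.4. 24·(0.0539 − sin(2π·0.0539)/(2π)) = 0.0245 → s = 27.0245

27.0245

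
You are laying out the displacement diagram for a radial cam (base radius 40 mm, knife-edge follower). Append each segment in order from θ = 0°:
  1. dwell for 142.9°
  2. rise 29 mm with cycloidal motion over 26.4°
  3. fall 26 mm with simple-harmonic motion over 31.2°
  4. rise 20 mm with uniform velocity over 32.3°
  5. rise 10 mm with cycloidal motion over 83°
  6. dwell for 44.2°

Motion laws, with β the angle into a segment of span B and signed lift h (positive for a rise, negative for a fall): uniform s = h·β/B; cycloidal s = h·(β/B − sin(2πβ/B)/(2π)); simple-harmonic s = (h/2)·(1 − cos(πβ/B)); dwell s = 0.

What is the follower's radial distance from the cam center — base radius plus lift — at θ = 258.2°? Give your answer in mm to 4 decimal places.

seg 1 [0°–142.9°] dwell: s stays 0.0000
seg 2 [142.9°–169.3°] cycloidal, h=29: full span → s += 29 → s = 29.0000
seg 3 [169.3°–200.5°] simple-harmonic, h=-26: full span → s += -26 → s = 3.0000
seg 4 [200.5°–232.8°] uniform, h=20: full span → s += 20 → s = 23.0000
seg 5 [232.8°–315.8°] cycloidal, h=10: θ=258.2° here. β=25.4, B=83. 10·(0.3060 − sin(2π·0.3060)/(2π)) = 1.5663 → s = 24.5663
radial distance = base radius + s = 40 + 24.5663 = 64.5663

64.5663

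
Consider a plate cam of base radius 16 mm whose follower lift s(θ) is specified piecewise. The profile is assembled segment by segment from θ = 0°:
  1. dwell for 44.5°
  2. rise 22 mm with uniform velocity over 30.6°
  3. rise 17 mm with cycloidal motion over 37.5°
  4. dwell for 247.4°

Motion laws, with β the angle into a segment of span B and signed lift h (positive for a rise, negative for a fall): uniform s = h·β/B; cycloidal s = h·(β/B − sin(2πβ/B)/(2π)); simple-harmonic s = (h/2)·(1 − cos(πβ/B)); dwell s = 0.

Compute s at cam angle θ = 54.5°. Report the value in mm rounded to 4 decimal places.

seg 1 [0°–44.5°] dwell: s stays 0.0000
seg 2 [44.5°–75.1°] uniform, h=22: θ=54.5° here. β=10, B=30.6. 22·10/30.6 = 7.1895 → s = 7.1895

7.1895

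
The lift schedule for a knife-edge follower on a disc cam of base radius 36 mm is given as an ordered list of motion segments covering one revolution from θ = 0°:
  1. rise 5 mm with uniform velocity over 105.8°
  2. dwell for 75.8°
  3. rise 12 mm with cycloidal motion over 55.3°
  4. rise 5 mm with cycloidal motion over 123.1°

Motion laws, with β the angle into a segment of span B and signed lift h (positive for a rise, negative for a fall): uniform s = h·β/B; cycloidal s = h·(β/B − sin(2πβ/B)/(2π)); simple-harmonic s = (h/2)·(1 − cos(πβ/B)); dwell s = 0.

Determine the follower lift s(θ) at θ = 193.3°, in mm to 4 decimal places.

seg 1 [0°–105.8°] uniform, h=5: full span → s += 5 → s = 5.0000
seg 2 [105.8°–181.6°] dwell: s stays 5.0000
seg 3 [181.6°–236.9°] cycloidal, h=12: θ=193.3° here. β=11.7, B=55.3. 12·(0.2116 − sin(2π·0.2116)/(2π)) = 0.6844 → s = 5.6844

5.6844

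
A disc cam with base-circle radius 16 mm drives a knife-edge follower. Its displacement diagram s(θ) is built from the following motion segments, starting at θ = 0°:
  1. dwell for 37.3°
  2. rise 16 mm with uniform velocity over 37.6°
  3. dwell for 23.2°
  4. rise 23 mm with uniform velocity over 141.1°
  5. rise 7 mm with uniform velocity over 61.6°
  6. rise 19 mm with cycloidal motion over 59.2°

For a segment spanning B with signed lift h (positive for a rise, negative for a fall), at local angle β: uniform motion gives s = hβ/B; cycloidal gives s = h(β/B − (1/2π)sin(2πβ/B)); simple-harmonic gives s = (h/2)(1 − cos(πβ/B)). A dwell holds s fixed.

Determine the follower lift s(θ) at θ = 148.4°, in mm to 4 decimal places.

seg 1 [0°–37.3°] dwell: s stays 0.0000
seg 2 [37.3°–74.9°] uniform, h=16: full span → s += 16 → s = 16.0000
seg 3 [74.9°–98.1°] dwell: s stays 16.0000
seg 4 [98.1°–239.2°] uniform, h=23: θ=148.4° here. β=50.3, B=141.1. 23·50.3/141.1 = 8.1991 → s = 24.1991

24.1991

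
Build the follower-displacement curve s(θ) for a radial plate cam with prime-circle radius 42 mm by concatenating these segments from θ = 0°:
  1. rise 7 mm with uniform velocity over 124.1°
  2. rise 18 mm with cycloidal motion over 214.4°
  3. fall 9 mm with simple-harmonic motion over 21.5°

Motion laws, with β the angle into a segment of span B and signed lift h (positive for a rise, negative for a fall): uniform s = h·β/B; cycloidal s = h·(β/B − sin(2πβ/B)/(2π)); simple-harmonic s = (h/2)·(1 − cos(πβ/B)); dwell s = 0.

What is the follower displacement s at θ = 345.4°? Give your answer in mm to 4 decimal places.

seg 1 [0°–124.1°] uniform, h=7: full span → s += 7 → s = 7.0000
seg 2 [124.1°–338.5°] cycloidal, h=18: full span → s += 18 → s = 25.0000
seg 3 [338.5°–360°] simple-harmonic, h=-9: θ=345.4° here. β=6.9, B=21.5. -9/2·(1 − cos(π·0.3209)) = -2.0999 → s = 22.9001

22.9001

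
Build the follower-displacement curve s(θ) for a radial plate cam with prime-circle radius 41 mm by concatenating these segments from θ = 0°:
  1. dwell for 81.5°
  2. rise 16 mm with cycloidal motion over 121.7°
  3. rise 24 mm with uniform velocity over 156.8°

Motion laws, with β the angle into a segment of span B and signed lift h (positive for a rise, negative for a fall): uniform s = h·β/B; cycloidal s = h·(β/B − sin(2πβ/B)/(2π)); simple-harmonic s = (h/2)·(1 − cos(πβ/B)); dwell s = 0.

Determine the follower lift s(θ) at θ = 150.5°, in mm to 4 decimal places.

seg 1 [0°–81.5°] dwell: s stays 0.0000
seg 2 [81.5°–203.2°] cycloidal, h=16: θ=150.5° here. β=69, B=121.7. 16·(0.5670 − sin(2π·0.5670)/(2π)) = 10.1116 → s = 10.1116

10.1116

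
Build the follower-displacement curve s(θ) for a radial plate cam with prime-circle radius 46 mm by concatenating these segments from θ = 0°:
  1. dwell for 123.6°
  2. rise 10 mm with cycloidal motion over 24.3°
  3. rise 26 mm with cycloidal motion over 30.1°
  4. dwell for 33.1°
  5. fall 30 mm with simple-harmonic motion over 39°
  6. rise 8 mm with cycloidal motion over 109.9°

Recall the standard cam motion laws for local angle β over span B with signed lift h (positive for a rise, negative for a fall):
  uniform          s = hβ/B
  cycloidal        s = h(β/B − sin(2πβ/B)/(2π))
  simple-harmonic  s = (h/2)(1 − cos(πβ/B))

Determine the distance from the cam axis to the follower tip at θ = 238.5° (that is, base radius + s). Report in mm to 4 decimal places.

seg 1 [0°–123.6°] dwell: s stays 0.0000
seg 2 [123.6°–147.9°] cycloidal, h=10: full span → s += 10 → s = 10.0000
seg 3 [147.9°–178°] cycloidal, h=26: full span → s += 26 → s = 36.0000
seg 4 [178°–211.1°] dwell: s stays 36.0000
seg 5 [211.1°–250.1°] simple-harmonic, h=-30: θ=238.5° here. β=27.4, B=39. -30/2·(1 − cos(π·0.7026)) = -23.9142 → s = 12.0858
radial distance = base radius + s = 46 + 12.0858 = 58.0858

58.0858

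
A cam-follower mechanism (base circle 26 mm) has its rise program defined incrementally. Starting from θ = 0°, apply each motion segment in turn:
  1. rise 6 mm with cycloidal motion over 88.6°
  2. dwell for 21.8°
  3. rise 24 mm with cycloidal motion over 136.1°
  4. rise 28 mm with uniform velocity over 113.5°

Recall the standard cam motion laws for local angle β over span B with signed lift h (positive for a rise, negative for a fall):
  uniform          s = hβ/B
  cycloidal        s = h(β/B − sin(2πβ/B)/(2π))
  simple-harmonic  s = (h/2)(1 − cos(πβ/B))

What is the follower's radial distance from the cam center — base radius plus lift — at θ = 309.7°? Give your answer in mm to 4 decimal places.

seg 1 [0°–88.6°] cycloidal, h=6: full span → s += 6 → s = 6.0000
seg 2 [88.6°–110.4°] dwell: s stays 6.0000
seg 3 [110.4°–246.5°] cycloidal, h=24: full span → s += 24 → s = 30.0000
seg 4 [246.5°–360°] uniform, h=28: θ=309.7° here. β=63.2, B=113.5. 28·63.2/113.5 = 15.5912 → s = 45.5912
radial distance = base radius + s = 26 + 45.5912 = 71.5912

71.5912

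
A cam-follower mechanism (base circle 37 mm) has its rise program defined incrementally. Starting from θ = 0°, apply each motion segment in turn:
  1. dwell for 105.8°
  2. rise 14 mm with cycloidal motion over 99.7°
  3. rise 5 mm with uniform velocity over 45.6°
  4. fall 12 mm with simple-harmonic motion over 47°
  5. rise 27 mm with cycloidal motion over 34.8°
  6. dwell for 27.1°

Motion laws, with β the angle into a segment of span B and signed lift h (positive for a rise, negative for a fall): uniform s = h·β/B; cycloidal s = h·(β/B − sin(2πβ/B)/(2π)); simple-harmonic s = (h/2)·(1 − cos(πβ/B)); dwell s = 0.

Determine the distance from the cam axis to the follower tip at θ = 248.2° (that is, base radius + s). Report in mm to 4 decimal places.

seg 1 [0°–105.8°] dwell: s stays 0.0000
seg 2 [105.8°–205.5°] cycloidal, h=14: full span → s += 14 → s = 14.0000
seg 3 [205.5°–251.1°] uniform, h=5: θ=248.2° here. β=42.7, B=45.6. 5·42.7/45.6 = 4.6820 → s = 18.6820
radial distance = base radius + s = 37 + 18.6820 = 55.6820

55.6820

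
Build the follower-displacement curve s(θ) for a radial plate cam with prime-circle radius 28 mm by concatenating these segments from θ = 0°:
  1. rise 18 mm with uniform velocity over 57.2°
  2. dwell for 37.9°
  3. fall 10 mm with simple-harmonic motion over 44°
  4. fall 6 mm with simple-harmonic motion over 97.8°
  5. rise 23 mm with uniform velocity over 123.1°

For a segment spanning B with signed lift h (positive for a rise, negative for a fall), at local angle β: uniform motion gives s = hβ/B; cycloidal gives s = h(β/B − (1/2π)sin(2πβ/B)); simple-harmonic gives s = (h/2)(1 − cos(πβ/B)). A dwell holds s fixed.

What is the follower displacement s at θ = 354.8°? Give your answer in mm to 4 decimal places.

seg 1 [0°–57.2°] uniform, h=18: full span → s += 18 → s = 18.0000
seg 2 [57.2°–95.1°] dwell: s stays 18.0000
seg 3 [95.1°–139.1°] simple-harmonic, h=-10: full span → s += -10 → s = 8.0000
seg 4 [139.1°–236.9°] simple-harmonic, h=-6: full span → s += -6 → s = 2.0000
seg 5 [236.9°–360°] uniform, h=23: θ=354.8° here. β=117.9, B=123.1. 23·117.9/123.1 = 22.0284 → s = 24.0284

24.0284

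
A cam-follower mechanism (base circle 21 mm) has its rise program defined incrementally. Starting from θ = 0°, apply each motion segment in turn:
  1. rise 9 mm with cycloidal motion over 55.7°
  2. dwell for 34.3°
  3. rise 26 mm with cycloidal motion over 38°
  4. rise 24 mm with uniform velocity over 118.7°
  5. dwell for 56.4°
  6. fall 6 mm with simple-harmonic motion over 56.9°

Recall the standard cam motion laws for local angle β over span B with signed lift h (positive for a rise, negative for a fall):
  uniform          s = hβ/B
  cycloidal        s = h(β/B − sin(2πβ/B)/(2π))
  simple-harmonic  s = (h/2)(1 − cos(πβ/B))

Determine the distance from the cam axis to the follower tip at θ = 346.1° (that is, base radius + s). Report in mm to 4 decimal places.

seg 1 [0°–55.7°] cycloidal, h=9: full span → s += 9 → s = 9.0000
seg 2 [55.7°–90°] dwell: s stays 9.0000
seg 3 [90°–128°] cycloidal, h=26: full span → s += 26 → s = 35.0000
seg 4 [128°–246.7°] uniform, h=24: full span → s += 24 → s = 59.0000
seg 5 [246.7°–303.1°] dwell: s stays 59.0000
seg 6 [303.1°–360°] simple-harmonic, h=-6: θ=346.1° here. β=43, B=56.9. -6/2·(1 − cos(π·0.7557)) = -5.1590 → s = 53.8410
radial distance = base radius + s = 21 + 53.8410 = 74.8410

74.8410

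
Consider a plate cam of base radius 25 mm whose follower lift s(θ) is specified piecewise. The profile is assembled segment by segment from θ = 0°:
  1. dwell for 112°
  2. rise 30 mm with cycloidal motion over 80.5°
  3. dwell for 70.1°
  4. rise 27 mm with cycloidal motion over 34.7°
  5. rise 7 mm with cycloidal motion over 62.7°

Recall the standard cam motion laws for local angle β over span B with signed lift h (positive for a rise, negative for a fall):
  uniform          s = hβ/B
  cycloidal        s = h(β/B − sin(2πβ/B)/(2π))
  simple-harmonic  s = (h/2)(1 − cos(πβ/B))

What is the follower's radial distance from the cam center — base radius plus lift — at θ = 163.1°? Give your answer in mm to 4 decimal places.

seg 1 [0°–112°] dwell: s stays 0.0000
seg 2 [112°–192.5°] cycloidal, h=30: θ=163.1° here. β=51.1, B=80.5. 30·(0.6348 − sin(2π·0.6348)/(2π)) = 22.6207 → s = 22.6207
radial distance = base radius + s = 25 + 22.6207 = 47.6207

47.6207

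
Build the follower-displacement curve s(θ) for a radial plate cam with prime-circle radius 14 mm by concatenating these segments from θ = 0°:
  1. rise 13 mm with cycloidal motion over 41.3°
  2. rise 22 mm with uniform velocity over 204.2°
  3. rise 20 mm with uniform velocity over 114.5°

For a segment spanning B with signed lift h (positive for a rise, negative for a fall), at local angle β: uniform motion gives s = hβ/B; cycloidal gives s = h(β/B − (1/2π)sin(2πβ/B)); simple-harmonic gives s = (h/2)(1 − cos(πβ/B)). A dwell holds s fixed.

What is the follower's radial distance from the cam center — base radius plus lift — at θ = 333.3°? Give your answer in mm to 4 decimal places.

seg 1 [0°–41.3°] cycloidal, h=13: full span → s += 13 → s = 13.0000
seg 2 [41.3°–245.5°] uniform, h=22: full span → s += 22 → s = 35.0000
seg 3 [245.5°–360°] uniform, h=20: θ=333.3° here. β=87.8, B=114.5. 20·87.8/114.5 = 15.3362 → s = 50.3362
radial distance = base radius + s = 14 + 50.3362 = 64.3362

64.3362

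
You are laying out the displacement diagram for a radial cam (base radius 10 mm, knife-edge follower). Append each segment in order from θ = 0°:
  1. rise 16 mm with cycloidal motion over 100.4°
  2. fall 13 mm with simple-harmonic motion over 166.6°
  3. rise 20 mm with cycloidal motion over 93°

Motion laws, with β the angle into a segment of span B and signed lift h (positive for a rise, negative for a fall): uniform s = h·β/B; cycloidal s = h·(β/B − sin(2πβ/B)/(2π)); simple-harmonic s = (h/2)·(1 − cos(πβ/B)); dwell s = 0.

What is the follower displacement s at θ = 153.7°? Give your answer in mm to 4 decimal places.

seg 1 [0°–100.4°] cycloidal, h=16: full span → s += 16 → s = 16.0000
seg 2 [100.4°–267°] simple-harmonic, h=-13: θ=153.7° here. β=53.3, B=166.6. -13/2·(1 − cos(π·0.3199)) = -3.0159 → s = 12.9841

12.9841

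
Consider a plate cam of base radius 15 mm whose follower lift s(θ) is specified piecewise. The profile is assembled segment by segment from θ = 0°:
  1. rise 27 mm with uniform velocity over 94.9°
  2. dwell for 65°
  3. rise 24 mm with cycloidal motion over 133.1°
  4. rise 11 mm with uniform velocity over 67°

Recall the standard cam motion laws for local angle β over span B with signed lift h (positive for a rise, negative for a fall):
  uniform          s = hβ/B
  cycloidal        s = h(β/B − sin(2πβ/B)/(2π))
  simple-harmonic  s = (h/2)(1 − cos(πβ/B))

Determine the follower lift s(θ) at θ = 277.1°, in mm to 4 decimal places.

seg 1 [0°–94.9°] uniform, h=27: full span → s += 27 → s = 27.0000
seg 2 [94.9°–159.9°] dwell: s stays 27.0000
seg 3 [159.9°–293°] cycloidal, h=24: θ=277.1° here. β=117.2, B=133.1. 24·(0.8805 − sin(2π·0.8805)/(2π)) = 23.7383 → s = 50.7383

50.7383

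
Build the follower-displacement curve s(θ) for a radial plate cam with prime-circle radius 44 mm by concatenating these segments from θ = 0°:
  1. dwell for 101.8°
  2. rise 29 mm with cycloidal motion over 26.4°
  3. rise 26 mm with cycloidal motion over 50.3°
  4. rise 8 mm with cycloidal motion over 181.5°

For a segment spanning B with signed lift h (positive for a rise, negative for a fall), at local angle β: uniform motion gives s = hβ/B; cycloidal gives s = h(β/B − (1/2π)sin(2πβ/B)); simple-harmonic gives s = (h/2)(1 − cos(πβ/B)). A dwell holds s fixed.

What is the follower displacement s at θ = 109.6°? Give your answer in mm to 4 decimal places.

seg 1 [0°–101.8°] dwell: s stays 0.0000
seg 2 [101.8°–128.2°] cycloidal, h=29: θ=109.6° here. β=7.8, B=26.4. 29·(0.2955 − sin(2π·0.2955)/(2π)) = 4.1396 → s = 4.1396

4.1396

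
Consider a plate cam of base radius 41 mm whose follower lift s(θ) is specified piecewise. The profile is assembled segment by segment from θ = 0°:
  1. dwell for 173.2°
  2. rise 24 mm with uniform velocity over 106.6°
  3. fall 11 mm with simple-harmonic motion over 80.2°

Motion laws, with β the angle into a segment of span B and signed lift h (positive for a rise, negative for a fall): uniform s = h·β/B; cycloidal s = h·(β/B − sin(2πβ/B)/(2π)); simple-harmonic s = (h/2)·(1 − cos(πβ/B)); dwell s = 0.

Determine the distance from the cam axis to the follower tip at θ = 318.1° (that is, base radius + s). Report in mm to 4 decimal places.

seg 1 [0°–173.2°] dwell: s stays 0.0000
seg 2 [173.2°–279.8°] uniform, h=24: full span → s += 24 → s = 24.0000
seg 3 [279.8°–360°] simple-harmonic, h=-11: θ=318.1° here. β=38.3, B=80.2. -11/2·(1 − cos(π·0.4776)) = -5.1125 → s = 18.8875
radial distance = base radius + s = 41 + 18.8875 = 59.8875

59.8875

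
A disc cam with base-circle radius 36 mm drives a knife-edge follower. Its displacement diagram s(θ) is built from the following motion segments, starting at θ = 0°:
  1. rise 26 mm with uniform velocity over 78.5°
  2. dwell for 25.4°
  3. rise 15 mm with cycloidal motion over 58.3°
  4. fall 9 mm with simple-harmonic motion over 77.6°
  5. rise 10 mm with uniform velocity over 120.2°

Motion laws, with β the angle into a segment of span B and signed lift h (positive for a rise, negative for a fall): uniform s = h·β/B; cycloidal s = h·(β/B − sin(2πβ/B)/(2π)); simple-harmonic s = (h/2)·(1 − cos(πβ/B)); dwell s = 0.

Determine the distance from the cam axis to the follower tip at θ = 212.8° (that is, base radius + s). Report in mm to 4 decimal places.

seg 1 [0°–78.5°] uniform, h=26: full span → s += 26 → s = 26.0000
seg 2 [78.5°–103.9°] dwell: s stays 26.0000
seg 3 [103.9°–162.2°] cycloidal, h=15: full span → s += 15 → s = 41.0000
seg 4 [162.2°–239.8°] simple-harmonic, h=-9: θ=212.8° here. β=50.6, B=77.6. -9/2·(1 − cos(π·0.6521)) = -6.5689 → s = 34.4311
radial distance = base radius + s = 36 + 34.4311 = 70.4311

70.4311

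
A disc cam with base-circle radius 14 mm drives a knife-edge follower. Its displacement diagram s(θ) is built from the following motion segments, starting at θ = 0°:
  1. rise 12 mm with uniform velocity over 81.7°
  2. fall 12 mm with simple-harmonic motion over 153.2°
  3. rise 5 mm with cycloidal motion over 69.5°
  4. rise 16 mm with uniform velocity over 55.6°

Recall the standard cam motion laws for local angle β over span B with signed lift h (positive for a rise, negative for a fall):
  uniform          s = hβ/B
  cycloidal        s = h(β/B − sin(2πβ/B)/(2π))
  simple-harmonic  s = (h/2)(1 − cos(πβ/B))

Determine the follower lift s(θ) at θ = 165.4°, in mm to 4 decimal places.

seg 1 [0°–81.7°] uniform, h=12: full span → s += 12 → s = 12.0000
seg 2 [81.7°–234.9°] simple-harmonic, h=-12: θ=165.4° here. β=83.7, B=153.2. -12/2·(1 − cos(π·0.5463)) = -6.8705 → s = 5.1295

5.1295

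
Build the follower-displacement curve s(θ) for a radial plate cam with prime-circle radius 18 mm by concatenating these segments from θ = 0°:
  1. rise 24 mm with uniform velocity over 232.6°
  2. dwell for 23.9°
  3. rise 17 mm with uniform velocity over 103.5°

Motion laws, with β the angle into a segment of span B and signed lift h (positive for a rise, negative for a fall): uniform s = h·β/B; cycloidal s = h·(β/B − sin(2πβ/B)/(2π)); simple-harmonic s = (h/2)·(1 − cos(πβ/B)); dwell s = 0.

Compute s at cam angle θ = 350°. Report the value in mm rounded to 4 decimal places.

seg 1 [0°–232.6°] uniform, h=24: full span → s += 24 → s = 24.0000
seg 2 [232.6°–256.5°] dwell: s stays 24.0000
seg 3 [256.5°–360°] uniform, h=17: θ=350° here. β=93.5, B=103.5. 17·93.5/103.5 = 15.3575 → s = 39.3575

39.3575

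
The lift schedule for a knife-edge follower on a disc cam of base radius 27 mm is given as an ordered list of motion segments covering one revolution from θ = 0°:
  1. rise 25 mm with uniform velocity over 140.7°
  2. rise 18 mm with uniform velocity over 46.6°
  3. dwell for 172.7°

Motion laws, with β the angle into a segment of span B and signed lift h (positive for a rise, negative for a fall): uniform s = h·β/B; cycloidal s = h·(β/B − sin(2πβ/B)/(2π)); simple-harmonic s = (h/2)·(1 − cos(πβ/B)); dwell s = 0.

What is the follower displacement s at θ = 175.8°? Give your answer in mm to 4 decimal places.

seg 1 [0°–140.7°] uniform, h=25: full span → s += 25 → s = 25.0000
seg 2 [140.7°–187.3°] uniform, h=18: θ=175.8° here. β=35.1, B=46.6. 18·35.1/46.6 = 13.5579 → s = 38.5579

38.5579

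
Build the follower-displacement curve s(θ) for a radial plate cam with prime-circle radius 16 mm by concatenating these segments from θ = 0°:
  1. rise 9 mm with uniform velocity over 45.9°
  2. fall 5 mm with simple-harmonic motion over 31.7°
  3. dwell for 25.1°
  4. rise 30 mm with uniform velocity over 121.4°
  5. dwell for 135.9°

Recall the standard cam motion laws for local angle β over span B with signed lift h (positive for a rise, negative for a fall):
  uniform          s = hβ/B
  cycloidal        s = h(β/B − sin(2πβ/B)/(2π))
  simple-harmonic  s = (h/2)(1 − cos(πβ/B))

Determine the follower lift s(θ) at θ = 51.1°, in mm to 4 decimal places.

seg 1 [0°–45.9°] uniform, h=9: full span → s += 9 → s = 9.0000
seg 2 [45.9°–77.6°] simple-harmonic, h=-5: θ=51.1° here. β=5.2, B=31.7. -5/2·(1 − cos(π·0.1640)) = -0.3247 → s = 8.6753

8.6753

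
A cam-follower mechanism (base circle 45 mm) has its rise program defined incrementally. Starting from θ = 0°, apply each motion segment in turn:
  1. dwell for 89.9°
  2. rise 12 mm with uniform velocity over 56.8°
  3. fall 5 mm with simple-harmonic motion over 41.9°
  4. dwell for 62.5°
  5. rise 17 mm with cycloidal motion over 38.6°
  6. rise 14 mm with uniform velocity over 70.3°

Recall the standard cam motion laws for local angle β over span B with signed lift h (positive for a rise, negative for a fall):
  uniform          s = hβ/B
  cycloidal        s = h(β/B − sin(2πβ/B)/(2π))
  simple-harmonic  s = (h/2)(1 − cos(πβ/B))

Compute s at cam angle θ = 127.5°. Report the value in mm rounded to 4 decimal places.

seg 1 [0°–89.9°] dwell: s stays 0.0000
seg 2 [89.9°–146.7°] uniform, h=12: θ=127.5° here. β=37.6, B=56.8. 12·37.6/56.8 = 7.9437 → s = 7.9437

7.9437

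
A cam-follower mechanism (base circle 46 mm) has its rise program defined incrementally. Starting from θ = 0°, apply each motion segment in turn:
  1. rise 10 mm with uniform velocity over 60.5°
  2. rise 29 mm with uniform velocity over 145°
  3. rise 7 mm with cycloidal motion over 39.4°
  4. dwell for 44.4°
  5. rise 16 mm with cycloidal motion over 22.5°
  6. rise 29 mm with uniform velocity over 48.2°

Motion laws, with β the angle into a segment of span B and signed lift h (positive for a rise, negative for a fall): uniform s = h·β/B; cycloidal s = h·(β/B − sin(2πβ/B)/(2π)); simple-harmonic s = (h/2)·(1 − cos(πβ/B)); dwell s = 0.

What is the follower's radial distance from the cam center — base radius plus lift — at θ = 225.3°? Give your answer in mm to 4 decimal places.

seg 1 [0°–60.5°] uniform, h=10: full span → s += 10 → s = 10.0000
seg 2 [60.5°–205.5°] uniform, h=29: full span → s += 29 → s = 39.0000
seg 3 [205.5°–244.9°] cycloidal, h=7: θ=225.3° here. β=19.8, B=39.4. 7·(0.5025 − sin(2π·0.5025)/(2π)) = 3.5355 → s = 42.5355
radial distance = base radius + s = 46 + 42.5355 = 88.5355

88.5355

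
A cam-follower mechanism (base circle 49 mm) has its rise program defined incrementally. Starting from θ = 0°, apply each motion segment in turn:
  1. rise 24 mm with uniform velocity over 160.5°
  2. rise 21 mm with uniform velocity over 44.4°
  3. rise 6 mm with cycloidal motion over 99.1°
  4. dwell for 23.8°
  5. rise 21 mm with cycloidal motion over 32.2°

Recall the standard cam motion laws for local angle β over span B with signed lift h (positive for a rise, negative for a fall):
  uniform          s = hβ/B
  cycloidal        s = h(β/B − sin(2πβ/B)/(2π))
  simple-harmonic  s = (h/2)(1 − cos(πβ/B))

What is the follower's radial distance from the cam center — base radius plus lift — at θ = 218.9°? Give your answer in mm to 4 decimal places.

seg 1 [0°–160.5°] uniform, h=24: full span → s += 24 → s = 24.0000
seg 2 [160.5°–204.9°] uniform, h=21: full span → s += 21 → s = 45.0000
seg 3 [204.9°–304°] cycloidal, h=6: θ=218.9° here. β=14, B=99.1. 6·(0.1413 − sin(2π·0.1413)/(2π)) = 0.1070 → s = 45.1070
radial distance = base radius + s = 49 + 45.1070 = 94.1070

94.1070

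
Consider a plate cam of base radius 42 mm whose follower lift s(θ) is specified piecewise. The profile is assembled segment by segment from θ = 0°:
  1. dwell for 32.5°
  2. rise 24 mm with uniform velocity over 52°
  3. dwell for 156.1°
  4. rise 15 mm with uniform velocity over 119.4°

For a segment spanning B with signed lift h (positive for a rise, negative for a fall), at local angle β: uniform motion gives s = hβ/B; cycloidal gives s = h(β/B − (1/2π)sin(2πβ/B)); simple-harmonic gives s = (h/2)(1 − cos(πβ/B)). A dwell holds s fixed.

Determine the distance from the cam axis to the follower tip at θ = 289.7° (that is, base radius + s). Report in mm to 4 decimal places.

seg 1 [0°–32.5°] dwell: s stays 0.0000
seg 2 [32.5°–84.5°] uniform, h=24: full span → s += 24 → s = 24.0000
seg 3 [84.5°–240.6°] dwell: s stays 24.0000
seg 4 [240.6°–360°] uniform, h=15: θ=289.7° here. β=49.1, B=119.4. 15·49.1/119.4 = 6.1683 → s = 30.1683
radial distance = base radius + s = 42 + 30.1683 = 72.1683

72.1683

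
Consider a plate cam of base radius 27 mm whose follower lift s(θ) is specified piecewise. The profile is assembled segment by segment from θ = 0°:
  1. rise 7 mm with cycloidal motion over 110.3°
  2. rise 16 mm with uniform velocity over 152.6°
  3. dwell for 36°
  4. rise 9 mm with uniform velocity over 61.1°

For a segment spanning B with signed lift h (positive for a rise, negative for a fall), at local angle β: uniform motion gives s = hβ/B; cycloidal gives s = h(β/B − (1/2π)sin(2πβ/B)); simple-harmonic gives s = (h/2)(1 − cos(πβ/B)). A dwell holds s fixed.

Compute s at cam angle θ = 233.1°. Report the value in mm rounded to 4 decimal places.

seg 1 [0°–110.3°] cycloidal, h=7: full span → s += 7 → s = 7.0000
seg 2 [110.3°–262.9°] uniform, h=16: θ=233.1° here. β=122.8, B=152.6. 16·122.8/152.6 = 12.8755 → s = 19.8755

19.8755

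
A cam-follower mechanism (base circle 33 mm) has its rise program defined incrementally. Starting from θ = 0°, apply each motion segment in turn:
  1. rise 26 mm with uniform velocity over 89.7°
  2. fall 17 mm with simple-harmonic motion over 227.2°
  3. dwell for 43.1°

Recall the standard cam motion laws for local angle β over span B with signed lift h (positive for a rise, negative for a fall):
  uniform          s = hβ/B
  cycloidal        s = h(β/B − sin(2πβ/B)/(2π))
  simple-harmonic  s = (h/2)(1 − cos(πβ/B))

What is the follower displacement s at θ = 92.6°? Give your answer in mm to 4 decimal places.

seg 1 [0°–89.7°] uniform, h=26: full span → s += 26 → s = 26.0000
seg 2 [89.7°–316.9°] simple-harmonic, h=-17: θ=92.6° here. β=2.9, B=227.2. -17/2·(1 − cos(π·0.0128)) = -0.0068 → s = 25.9932

25.9932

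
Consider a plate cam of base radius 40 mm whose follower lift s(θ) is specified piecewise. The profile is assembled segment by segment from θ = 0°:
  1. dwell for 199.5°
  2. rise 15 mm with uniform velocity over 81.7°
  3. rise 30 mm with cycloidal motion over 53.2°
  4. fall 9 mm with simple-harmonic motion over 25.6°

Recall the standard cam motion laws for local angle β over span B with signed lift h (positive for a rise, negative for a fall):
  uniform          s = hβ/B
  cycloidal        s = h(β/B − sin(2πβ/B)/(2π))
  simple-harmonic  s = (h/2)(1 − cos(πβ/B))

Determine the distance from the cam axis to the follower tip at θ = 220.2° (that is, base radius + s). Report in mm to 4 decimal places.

seg 1 [0°–199.5°] dwell: s stays 0.0000
seg 2 [199.5°–281.2°] uniform, h=15: θ=220.2° here. β=20.7, B=81.7. 15·20.7/81.7 = 3.8005 → s = 3.8005
radial distance = base radius + s = 40 + 3.8005 = 43.8005

43.8005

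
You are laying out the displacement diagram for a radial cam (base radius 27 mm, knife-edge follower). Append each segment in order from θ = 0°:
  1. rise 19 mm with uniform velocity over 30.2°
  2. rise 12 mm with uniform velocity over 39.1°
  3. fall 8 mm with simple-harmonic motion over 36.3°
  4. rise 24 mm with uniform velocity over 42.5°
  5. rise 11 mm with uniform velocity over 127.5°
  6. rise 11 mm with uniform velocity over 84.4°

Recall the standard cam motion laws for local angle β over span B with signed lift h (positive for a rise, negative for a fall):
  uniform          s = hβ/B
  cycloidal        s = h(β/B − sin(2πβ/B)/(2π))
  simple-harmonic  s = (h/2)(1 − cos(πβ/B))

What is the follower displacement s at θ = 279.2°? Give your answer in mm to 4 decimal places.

seg 1 [0°–30.2°] uniform, h=19: full span → s += 19 → s = 19.0000
seg 2 [30.2°–69.3°] uniform, h=12: full span → s += 12 → s = 31.0000
seg 3 [69.3°–105.6°] simple-harmonic, h=-8: full span → s += -8 → s = 23.0000
seg 4 [105.6°–148.1°] uniform, h=24: full span → s += 24 → s = 47.0000
seg 5 [148.1°–275.6°] uniform, h=11: full span → s += 11 → s = 58.0000
seg 6 [275.6°–360°] uniform, h=11: θ=279.2° here. β=3.6, B=84.4. 11·3.6/84.4 = 0.4692 → s = 58.4692

58.4692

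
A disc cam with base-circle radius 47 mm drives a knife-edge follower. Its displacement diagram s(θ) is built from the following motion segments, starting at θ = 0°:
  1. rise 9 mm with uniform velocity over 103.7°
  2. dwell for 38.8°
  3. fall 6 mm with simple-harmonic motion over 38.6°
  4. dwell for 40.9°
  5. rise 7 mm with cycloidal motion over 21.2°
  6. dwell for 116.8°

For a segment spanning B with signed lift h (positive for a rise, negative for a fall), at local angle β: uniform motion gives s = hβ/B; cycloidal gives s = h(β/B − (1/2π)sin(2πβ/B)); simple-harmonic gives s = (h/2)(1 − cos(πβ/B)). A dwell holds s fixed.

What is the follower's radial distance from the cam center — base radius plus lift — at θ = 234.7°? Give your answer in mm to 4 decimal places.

seg 1 [0°–103.7°] uniform, h=9: full span → s += 9 → s = 9.0000
seg 2 [103.7°–142.5°] dwell: s stays 9.0000
seg 3 [142.5°–181.1°] simple-harmonic, h=-6: full span → s += -6 → s = 3.0000
seg 4 [181.1°–222°] dwell: s stays 3.0000
seg 5 [222°–243.2°] cycloidal, h=7: θ=234.7° here. β=12.7, B=21.2. 7·(0.5991 − sin(2π·0.5991)/(2π)) = 4.8429 → s = 7.8429
radial distance = base radius + s = 47 + 7.8429 = 54.8429

54.8429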